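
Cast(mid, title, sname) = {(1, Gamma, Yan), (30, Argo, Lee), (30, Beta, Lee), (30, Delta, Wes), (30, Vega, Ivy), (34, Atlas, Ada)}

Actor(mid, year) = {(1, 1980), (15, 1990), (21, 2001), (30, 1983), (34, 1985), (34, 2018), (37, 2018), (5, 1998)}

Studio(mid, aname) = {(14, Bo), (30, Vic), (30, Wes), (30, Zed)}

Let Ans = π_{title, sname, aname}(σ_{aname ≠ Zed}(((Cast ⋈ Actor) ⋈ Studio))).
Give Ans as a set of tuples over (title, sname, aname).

Natural join on mid: {(1, Gamma, Yan, 1980), (30, Argo, Lee, 1983), (30, Beta, Lee, 1983), (30, Delta, Wes, 1983), (30, Vega, Ivy, 1983), (34, Atlas, Ada, 1985), (34, Atlas, Ada, 2018)}
Natural join on mid: {(30, Argo, Lee, 1983, Vic), (30, Argo, Lee, 1983, Wes), (30, Argo, Lee, 1983, Zed), (30, Beta, Lee, 1983, Vic), (30, Beta, Lee, 1983, Wes), (30, Beta, Lee, 1983, Zed), (30, Delta, Wes, 1983, Vic), (30, Delta, Wes, 1983, Wes), (30, Delta, Wes, 1983, Zed), (30, Vega, Ivy, 1983, Vic), (30, Vega, Ivy, 1983, Wes), (30, Vega, Ivy, 1983, Zed)}
Selection aname ≠ Zed: {(30, Argo, Lee, 1983, Vic), (30, Argo, Lee, 1983, Wes), (30, Beta, Lee, 1983, Vic), (30, Beta, Lee, 1983, Wes), (30, Delta, Wes, 1983, Vic), (30, Delta, Wes, 1983, Wes), (30, Vega, Ivy, 1983, Vic), (30, Vega, Ivy, 1983, Wes)}
π_{title, sname, aname} gives {(Argo, Lee, Vic), (Argo, Lee, Wes), (Beta, Lee, Vic), (Beta, Lee, Wes), (Delta, Wes, Vic), (Delta, Wes, Wes), (Vega, Ivy, Vic), (Vega, Ivy, Wes)}.

{(Argo, Lee, Vic), (Argo, Lee, Wes), (Beta, Lee, Vic), (Beta, Lee, Wes), (Delta, Wes, Vic), (Delta, Wes, Wes), (Vega, Ivy, Vic), (Vega, Ivy, Wes)}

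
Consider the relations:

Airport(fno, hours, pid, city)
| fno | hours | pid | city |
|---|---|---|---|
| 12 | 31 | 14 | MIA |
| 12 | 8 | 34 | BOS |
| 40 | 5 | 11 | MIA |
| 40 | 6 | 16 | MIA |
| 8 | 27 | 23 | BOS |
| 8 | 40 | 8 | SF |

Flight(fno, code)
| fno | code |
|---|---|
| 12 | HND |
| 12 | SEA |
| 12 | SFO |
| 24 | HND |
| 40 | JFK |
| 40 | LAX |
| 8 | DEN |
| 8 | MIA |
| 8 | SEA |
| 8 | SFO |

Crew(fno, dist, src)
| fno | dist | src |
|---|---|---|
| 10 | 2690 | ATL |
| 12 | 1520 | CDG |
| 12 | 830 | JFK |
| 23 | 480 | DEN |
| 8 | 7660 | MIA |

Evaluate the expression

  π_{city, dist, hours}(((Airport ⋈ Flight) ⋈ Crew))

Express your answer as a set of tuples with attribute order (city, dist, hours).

Airport ⋈ Flight (natural join on fno): {(12, 31, 14, MIA, HND), (12, 31, 14, MIA, SEA), (12, 31, 14, MIA, SFO), (12, 8, 34, BOS, HND), (12, 8, 34, BOS, SEA), (12, 8, 34, BOS, SFO), (40, 5, 11, MIA, JFK), (40, 5, 11, MIA, LAX), (40, 6, 16, MIA, JFK), (40, 6, 16, MIA, LAX), (8, 27, 23, BOS, DEN), (8, 27, 23, BOS, MIA), (8, 27, 23, BOS, SEA), (8, 27, 23, BOS, SFO), (8, 40, 8, SF, DEN), (8, 40, 8, SF, MIA), (8, 40, 8, SF, SEA), (8, 40, 8, SF, SFO)}
(Airport ⋈ Flight) ⋈ Crew (natural join on fno): {(12, 31, 14, MIA, HND, 1520, CDG), (12, 31, 14, MIA, HND, 830, JFK), (12, 31, 14, MIA, SEA, 1520, CDG), (12, 31, 14, MIA, SEA, 830, JFK), (12, 31, 14, MIA, SFO, 1520, CDG), (12, 31, 14, MIA, SFO, 830, JFK), (12, 8, 34, BOS, HND, 1520, CDG), (12, 8, 34, BOS, HND, 830, JFK), (12, 8, 34, BOS, SEA, 1520, CDG), (12, 8, 34, BOS, SEA, 830, JFK), (12, 8, 34, BOS, SFO, 1520, CDG), (12, 8, 34, BOS, SFO, 830, JFK), (8, 27, 23, BOS, DEN, 7660, MIA), (8, 27, 23, BOS, MIA, 7660, MIA), (8, 27, 23, BOS, SEA, 7660, MIA), (8, 27, 23, BOS, SFO, 7660, MIA), (8, 40, 8, SF, DEN, 7660, MIA), (8, 40, 8, SF, MIA, 7660, MIA), (8, 40, 8, SF, SEA, 7660, MIA), (8, 40, 8, SF, SFO, 7660, MIA)}
Projecting to city, dist, hours (14 duplicate(s) eliminated): {(BOS, 1520, 8), (BOS, 7660, 27), (BOS, 830, 8), (MIA, 1520, 31), (MIA, 830, 31), (SF, 7660, 40)}

{(BOS, 1520, 8), (BOS, 7660, 27), (BOS, 830, 8), (MIA, 1520, 31), (MIA, 830, 31), (SF, 7660, 40)}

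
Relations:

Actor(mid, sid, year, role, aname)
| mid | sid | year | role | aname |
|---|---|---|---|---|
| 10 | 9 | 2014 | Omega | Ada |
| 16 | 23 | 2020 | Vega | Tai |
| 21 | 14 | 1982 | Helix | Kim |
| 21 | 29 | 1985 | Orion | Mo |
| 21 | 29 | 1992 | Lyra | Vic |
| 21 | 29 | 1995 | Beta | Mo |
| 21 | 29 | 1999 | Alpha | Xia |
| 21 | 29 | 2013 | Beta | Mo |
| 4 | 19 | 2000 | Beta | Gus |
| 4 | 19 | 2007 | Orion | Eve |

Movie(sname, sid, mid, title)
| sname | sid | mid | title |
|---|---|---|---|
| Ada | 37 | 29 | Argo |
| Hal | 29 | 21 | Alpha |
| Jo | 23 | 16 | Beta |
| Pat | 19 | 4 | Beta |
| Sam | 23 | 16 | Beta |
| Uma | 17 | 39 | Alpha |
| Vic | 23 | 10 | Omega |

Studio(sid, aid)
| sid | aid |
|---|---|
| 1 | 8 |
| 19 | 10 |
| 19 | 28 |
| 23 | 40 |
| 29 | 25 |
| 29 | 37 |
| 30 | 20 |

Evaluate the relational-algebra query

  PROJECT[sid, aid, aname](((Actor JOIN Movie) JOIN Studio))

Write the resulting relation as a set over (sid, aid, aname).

{(19, 10, Eve), (19, 10, Gus), (19, 28, Eve), (19, 28, Gus), (23, 40, Tai), (29, 25, Mo), (29, 25, Vic), (29, 25, Xia), (29, 37, Mo), (29, 37, Vic), (29, 37, Xia)}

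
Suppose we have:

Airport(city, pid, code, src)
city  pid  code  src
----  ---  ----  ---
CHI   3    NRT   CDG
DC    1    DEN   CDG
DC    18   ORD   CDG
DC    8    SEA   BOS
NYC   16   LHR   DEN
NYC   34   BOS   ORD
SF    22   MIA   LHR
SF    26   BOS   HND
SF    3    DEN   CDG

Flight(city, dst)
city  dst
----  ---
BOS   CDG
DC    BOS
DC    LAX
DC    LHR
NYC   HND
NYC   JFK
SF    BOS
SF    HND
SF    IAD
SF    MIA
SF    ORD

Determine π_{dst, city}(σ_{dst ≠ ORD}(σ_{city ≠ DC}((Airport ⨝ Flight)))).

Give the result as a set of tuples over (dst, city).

Natural join on city: {(DC, 1, DEN, CDG, BOS), (DC, 1, DEN, CDG, LAX), (DC, 1, DEN, CDG, LHR), (DC, 18, ORD, CDG, BOS), (DC, 18, ORD, CDG, LAX), (DC, 18, ORD, CDG, LHR), (DC, 8, SEA, BOS, BOS), (DC, 8, SEA, BOS, LAX), (DC, 8, SEA, BOS, LHR), (NYC, 16, LHR, DEN, HND), (NYC, 16, LHR, DEN, JFK), (NYC, 34, BOS, ORD, HND), (NYC, 34, BOS, ORD, JFK), (SF, 22, MIA, LHR, BOS), (SF, 22, MIA, LHR, HND), (SF, 22, MIA, LHR, IAD), (SF, 22, MIA, LHR, MIA), (SF, 22, MIA, LHR, ORD), (SF, 26, BOS, HND, BOS), (SF, 26, BOS, HND, HND), (SF, 26, BOS, HND, IAD), (SF, 26, BOS, HND, MIA), (SF, 26, BOS, HND, ORD), (SF, 3, DEN, CDG, BOS), (SF, 3, DEN, CDG, HND), (SF, 3, DEN, CDG, IAD), (SF, 3, DEN, CDG, MIA), (SF, 3, DEN, CDG, ORD)}
σ[city ≠ DC]: keep tuples satisfying city ≠ DC → {(NYC, 16, LHR, DEN, HND), (NYC, 16, LHR, DEN, JFK), (NYC, 34, BOS, ORD, HND), (NYC, 34, BOS, ORD, JFK), (SF, 22, MIA, LHR, BOS), (SF, 22, MIA, LHR, HND), (SF, 22, MIA, LHR, IAD), (SF, 22, MIA, LHR, MIA), (SF, 22, MIA, LHR, ORD), (SF, 26, BOS, HND, BOS), (SF, 26, BOS, HND, HND), (SF, 26, BOS, HND, IAD), (SF, 26, BOS, HND, MIA), (SF, 26, BOS, HND, ORD), (SF, 3, DEN, CDG, BOS), (SF, 3, DEN, CDG, HND), (SF, 3, DEN, CDG, IAD), (SF, 3, DEN, CDG, MIA), (SF, 3, DEN, CDG, ORD)}
σ[dst ≠ ORD]: keep tuples satisfying dst ≠ ORD → {(NYC, 16, LHR, DEN, HND), (NYC, 16, LHR, DEN, JFK), (NYC, 34, BOS, ORD, HND), (NYC, 34, BOS, ORD, JFK), (SF, 22, MIA, LHR, BOS), (SF, 22, MIA, LHR, HND), (SF, 22, MIA, LHR, IAD), (SF, 22, MIA, LHR, MIA), (SF, 26, BOS, HND, BOS), (SF, 26, BOS, HND, HND), (SF, 26, BOS, HND, IAD), (SF, 26, BOS, HND, MIA), (SF, 3, DEN, CDG, BOS), (SF, 3, DEN, CDG, HND), (SF, 3, DEN, CDG, IAD), (SF, 3, DEN, CDG, MIA)}
π[dst, city]: project onto (dst, city) (10 duplicate(s) eliminated) → {(BOS, SF), (HND, NYC), (HND, SF), (IAD, SF), (JFK, NYC), (MIA, SF)}

{(BOS, SF), (HND, NYC), (HND, SF), (IAD, SF), (JFK, NYC), (MIA, SF)}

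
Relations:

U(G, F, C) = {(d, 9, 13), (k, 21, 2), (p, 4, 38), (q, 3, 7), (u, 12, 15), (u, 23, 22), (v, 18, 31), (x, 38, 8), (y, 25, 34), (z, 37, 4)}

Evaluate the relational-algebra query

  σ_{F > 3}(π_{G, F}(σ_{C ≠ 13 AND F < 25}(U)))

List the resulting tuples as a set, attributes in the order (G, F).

{(k, 21), (p, 4), (u, 12), (u, 23), (v, 18)}

Selection C ≠ 13 AND F < 25: {(k, 21, 2), (p, 4, 38), (q, 3, 7), (u, 12, 15), (u, 23, 22), (v, 18, 31)}
Projecting to G, F: {(k, 21), (p, 4), (q, 3), (u, 12), (u, 23), (v, 18)}
Selection F > 3: {(k, 21), (p, 4), (u, 12), (u, 23), (v, 18)}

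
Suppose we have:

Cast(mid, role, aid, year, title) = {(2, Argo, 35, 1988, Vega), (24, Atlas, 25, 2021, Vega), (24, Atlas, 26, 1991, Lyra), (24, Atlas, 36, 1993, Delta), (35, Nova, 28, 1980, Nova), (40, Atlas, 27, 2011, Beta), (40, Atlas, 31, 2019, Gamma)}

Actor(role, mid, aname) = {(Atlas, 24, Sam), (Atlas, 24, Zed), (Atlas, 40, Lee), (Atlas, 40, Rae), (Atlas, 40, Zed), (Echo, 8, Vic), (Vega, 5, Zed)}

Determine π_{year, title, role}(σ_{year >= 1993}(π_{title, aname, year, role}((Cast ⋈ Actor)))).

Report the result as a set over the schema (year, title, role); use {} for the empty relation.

{(1993, Delta, Atlas), (2011, Beta, Atlas), (2019, Gamma, Atlas), (2021, Vega, Atlas)}

Joining Cast and Actor on mid, role yields {(24, Atlas, 25, 2021, Vega, Sam), (24, Atlas, 25, 2021, Vega, Zed), (24, Atlas, 26, 1991, Lyra, Sam), (24, Atlas, 26, 1991, Lyra, Zed), (24, Atlas, 36, 1993, Delta, Sam), (24, Atlas, 36, 1993, Delta, Zed), (40, Atlas, 27, 2011, Beta, Lee), (40, Atlas, 27, 2011, Beta, Rae), (40, Atlas, 27, 2011, Beta, Zed), (40, Atlas, 31, 2019, Gamma, Lee), (40, Atlas, 31, 2019, Gamma, Rae), (40, Atlas, 31, 2019, Gamma, Zed)}.
π[title, aname, year, role]: project onto (title, aname, year, role) → {(Beta, Lee, 2011, Atlas), (Beta, Rae, 2011, Atlas), (Beta, Zed, 2011, Atlas), (Delta, Sam, 1993, Atlas), (Delta, Zed, 1993, Atlas), (Gamma, Lee, 2019, Atlas), (Gamma, Rae, 2019, Atlas), (Gamma, Zed, 2019, Atlas), (Lyra, Sam, 1991, Atlas), (Lyra, Zed, 1991, Atlas), (Vega, Sam, 2021, Atlas), (Vega, Zed, 2021, Atlas)}
Apply σ_{year >= 1993}; surviving tuples: {(Beta, Lee, 2011, Atlas), (Beta, Rae, 2011, Atlas), (Beta, Zed, 2011, Atlas), (Delta, Sam, 1993, Atlas), (Delta, Zed, 1993, Atlas), (Gamma, Lee, 2019, Atlas), (Gamma, Rae, 2019, Atlas), (Gamma, Zed, 2019, Atlas), (Vega, Sam, 2021, Atlas), (Vega, Zed, 2021, Atlas)}
π[year, title, role]: project onto (year, title, role) (6 duplicate(s) eliminated) → {(1993, Delta, Atlas), (2011, Beta, Atlas), (2019, Gamma, Atlas), (2021, Vega, Atlas)}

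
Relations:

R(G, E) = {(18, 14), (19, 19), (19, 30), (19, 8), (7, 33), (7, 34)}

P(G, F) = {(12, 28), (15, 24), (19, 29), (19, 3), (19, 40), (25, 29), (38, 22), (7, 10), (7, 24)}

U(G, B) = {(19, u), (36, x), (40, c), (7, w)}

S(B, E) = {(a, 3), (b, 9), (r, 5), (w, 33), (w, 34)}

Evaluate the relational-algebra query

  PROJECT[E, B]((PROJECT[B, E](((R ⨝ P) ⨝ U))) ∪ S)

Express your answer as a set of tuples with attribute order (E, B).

Joining R and P on G yields {(19, 19, 29), (19, 19, 3), (19, 19, 40), (19, 30, 29), (19, 30, 3), (19, 30, 40), (19, 8, 29), (19, 8, 3), (19, 8, 40), (7, 33, 10), (7, 33, 24), (7, 34, 10), (7, 34, 24)}.
Joining (R ⨝ P) and U on G yields {(19, 19, 29, u), (19, 19, 3, u), (19, 19, 40, u), (19, 30, 29, u), (19, 30, 3, u), (19, 30, 40, u), (19, 8, 29, u), (19, 8, 3, u), (19, 8, 40, u), (7, 33, 10, w), (7, 33, 24, w), (7, 34, 10, w), (7, 34, 24, w)}.
Keep only column(s) B, E (8 duplicate(s) eliminated): {(u, 19), (u, 30), (u, 8), (w, 33), (w, 34)}
Union: {(u, 19), (u, 30), (u, 8), (w, 33), (w, 34)} with {(a, 3), (b, 9), (r, 5), (w, 33), (w, 34)} → {(a, 3), (b, 9), (r, 5), (u, 19), (u, 30), (u, 8), (w, 33), (w, 34)}
Keep only column(s) E, B: {(19, u), (3, a), (30, u), (33, w), (34, w), (5, r), (8, u), (9, b)}

{(19, u), (3, a), (30, u), (33, w), (34, w), (5, r), (8, u), (9, b)}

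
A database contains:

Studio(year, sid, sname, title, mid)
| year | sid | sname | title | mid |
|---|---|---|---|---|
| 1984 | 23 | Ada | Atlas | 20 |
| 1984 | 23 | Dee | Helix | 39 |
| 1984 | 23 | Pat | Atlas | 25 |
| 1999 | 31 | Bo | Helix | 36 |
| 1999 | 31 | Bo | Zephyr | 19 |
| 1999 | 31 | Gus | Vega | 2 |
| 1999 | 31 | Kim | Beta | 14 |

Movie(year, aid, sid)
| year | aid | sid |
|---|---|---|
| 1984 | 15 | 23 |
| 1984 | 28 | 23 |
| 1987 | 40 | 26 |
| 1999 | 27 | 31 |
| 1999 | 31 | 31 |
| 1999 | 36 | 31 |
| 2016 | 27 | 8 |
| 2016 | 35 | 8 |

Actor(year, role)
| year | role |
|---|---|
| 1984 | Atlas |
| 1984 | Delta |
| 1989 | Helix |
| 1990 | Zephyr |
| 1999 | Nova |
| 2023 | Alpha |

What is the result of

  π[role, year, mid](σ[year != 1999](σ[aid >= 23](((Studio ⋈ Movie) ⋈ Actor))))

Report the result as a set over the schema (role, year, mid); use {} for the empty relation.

{(Atlas, 1984, 20), (Atlas, 1984, 25), (Atlas, 1984, 39), (Delta, 1984, 20), (Delta, 1984, 25), (Delta, 1984, 39)}

Joining Studio and Movie on year, sid yields {(1984, 23, Ada, Atlas, 20, 15), (1984, 23, Ada, Atlas, 20, 28), (1984, 23, Dee, Helix, 39, 15), (1984, 23, Dee, Helix, 39, 28), (1984, 23, Pat, Atlas, 25, 15), (1984, 23, Pat, Atlas, 25, 28), (1999, 31, Bo, Helix, 36, 27), (1999, 31, Bo, Helix, 36, 31), (1999, 31, Bo, Helix, 36, 36), (1999, 31, Bo, Zephyr, 19, 27), (1999, 31, Bo, Zephyr, 19, 31), (1999, 31, Bo, Zephyr, 19, 36), (1999, 31, Gus, Vega, 2, 27), (1999, 31, Gus, Vega, 2, 31), (1999, 31, Gus, Vega, 2, 36), (1999, 31, Kim, Beta, 14, 27), (1999, 31, Kim, Beta, 14, 31), (1999, 31, Kim, Beta, 14, 36)}.
Joining (Studio ⋈ Movie) and Actor on year yields {(1984, 23, Ada, Atlas, 20, 15, Atlas), (1984, 23, Ada, Atlas, 20, 15, Delta), (1984, 23, Ada, Atlas, 20, 28, Atlas), (1984, 23, Ada, Atlas, 20, 28, Delta), (1984, 23, Dee, Helix, 39, 15, Atlas), (1984, 23, Dee, Helix, 39, 15, Delta), (1984, 23, Dee, Helix, 39, 28, Atlas), (1984, 23, Dee, Helix, 39, 28, Delta), (1984, 23, Pat, Atlas, 25, 15, Atlas), (1984, 23, Pat, Atlas, 25, 15, Delta), (1984, 23, Pat, Atlas, 25, 28, Atlas), (1984, 23, Pat, Atlas, 25, 28, Delta), (1999, 31, Bo, Helix, 36, 27, Nova), (1999, 31, Bo, Helix, 36, 31, Nova), (1999, 31, Bo, Helix, 36, 36, Nova), (1999, 31, Bo, Zephyr, 19, 27, Nova), (1999, 31, Bo, Zephyr, 19, 31, Nova), (1999, 31, Bo, Zephyr, 19, 36, Nova), (1999, 31, Gus, Vega, 2, 27, Nova), (1999, 31, Gus, Vega, 2, 31, Nova), (1999, 31, Gus, Vega, 2, 36, Nova), (1999, 31, Kim, Beta, 14, 27, Nova), (1999, 31, Kim, Beta, 14, 31, Nova), (1999, 31, Kim, Beta, 14, 36, Nova)}.
Selection aid >= 23: {(1984, 23, Ada, Atlas, 20, 28, Atlas), (1984, 23, Ada, Atlas, 20, 28, Delta), (1984, 23, Dee, Helix, 39, 28, Atlas), (1984, 23, Dee, Helix, 39, 28, Delta), (1984, 23, Pat, Atlas, 25, 28, Atlas), (1984, 23, Pat, Atlas, 25, 28, Delta), (1999, 31, Bo, Helix, 36, 27, Nova), (1999, 31, Bo, Helix, 36, 31, Nova), (1999, 31, Bo, Helix, 36, 36, Nova), (1999, 31, Bo, Zephyr, 19, 27, Nova), (1999, 31, Bo, Zephyr, 19, 31, Nova), (1999, 31, Bo, Zephyr, 19, 36, Nova), (1999, 31, Gus, Vega, 2, 27, Nova), (1999, 31, Gus, Vega, 2, 31, Nova), (1999, 31, Gus, Vega, 2, 36, Nova), (1999, 31, Kim, Beta, 14, 27, Nova), (1999, 31, Kim, Beta, 14, 31, Nova), (1999, 31, Kim, Beta, 14, 36, Nova)}
Selection year != 1999: {(1984, 23, Ada, Atlas, 20, 28, Atlas), (1984, 23, Ada, Atlas, 20, 28, Delta), (1984, 23, Dee, Helix, 39, 28, Atlas), (1984, 23, Dee, Helix, 39, 28, Delta), (1984, 23, Pat, Atlas, 25, 28, Atlas), (1984, 23, Pat, Atlas, 25, 28, Delta)}
Projecting to role, year, mid: {(Atlas, 1984, 20), (Atlas, 1984, 25), (Atlas, 1984, 39), (Delta, 1984, 20), (Delta, 1984, 25), (Delta, 1984, 39)}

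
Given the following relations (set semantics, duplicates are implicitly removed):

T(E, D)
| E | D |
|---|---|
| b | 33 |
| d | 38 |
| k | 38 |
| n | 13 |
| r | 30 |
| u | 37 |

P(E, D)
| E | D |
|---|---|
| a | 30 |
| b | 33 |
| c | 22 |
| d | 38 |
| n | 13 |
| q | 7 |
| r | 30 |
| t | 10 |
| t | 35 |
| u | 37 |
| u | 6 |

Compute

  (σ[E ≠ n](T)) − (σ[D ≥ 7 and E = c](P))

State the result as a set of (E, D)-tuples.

Selection E ≠ n: {(b, 33), (d, 38), (k, 38), (r, 30), (u, 37)}
Selection D ≥ 7 and E = c: {(c, 22)}
Difference: {(b, 33), (d, 38), (k, 38), (r, 30), (u, 37)} with {(c, 22)} → {(b, 33), (d, 38), (k, 38), (r, 30), (u, 37)}

{(b, 33), (d, 38), (k, 38), (r, 30), (u, 37)}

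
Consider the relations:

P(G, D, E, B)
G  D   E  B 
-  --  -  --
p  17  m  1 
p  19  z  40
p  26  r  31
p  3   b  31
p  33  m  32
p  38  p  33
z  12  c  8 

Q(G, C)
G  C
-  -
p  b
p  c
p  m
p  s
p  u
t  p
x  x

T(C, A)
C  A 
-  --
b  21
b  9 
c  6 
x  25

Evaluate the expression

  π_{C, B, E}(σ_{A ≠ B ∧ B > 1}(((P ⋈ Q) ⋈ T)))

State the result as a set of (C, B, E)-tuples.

{(b, 31, b), (b, 31, r), (b, 32, m), (b, 33, p), (b, 40, z), (c, 31, b), (c, 31, r), (c, 32, m), (c, 33, p), (c, 40, z)}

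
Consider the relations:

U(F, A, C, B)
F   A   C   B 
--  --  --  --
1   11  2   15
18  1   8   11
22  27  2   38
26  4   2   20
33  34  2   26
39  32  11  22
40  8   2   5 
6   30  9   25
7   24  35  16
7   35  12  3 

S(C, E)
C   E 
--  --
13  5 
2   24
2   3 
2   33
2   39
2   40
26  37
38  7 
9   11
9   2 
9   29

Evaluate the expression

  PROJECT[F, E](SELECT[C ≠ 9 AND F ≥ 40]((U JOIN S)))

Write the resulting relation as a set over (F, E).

Joining U and S on C yields {(1, 11, 2, 15, 24), (1, 11, 2, 15, 3), (1, 11, 2, 15, 33), (1, 11, 2, 15, 39), (1, 11, 2, 15, 40), (22, 27, 2, 38, 24), (22, 27, 2, 38, 3), (22, 27, 2, 38, 33), (22, 27, 2, 38, 39), (22, 27, 2, 38, 40), (26, 4, 2, 20, 24), (26, 4, 2, 20, 3), (26, 4, 2, 20, 33), (26, 4, 2, 20, 39), (26, 4, 2, 20, 40), (33, 34, 2, 26, 24), (33, 34, 2, 26, 3), (33, 34, 2, 26, 33), (33, 34, 2, 26, 39), (33, 34, 2, 26, 40), (40, 8, 2, 5, 24), (40, 8, 2, 5, 3), (40, 8, 2, 5, 33), (40, 8, 2, 5, 39), (40, 8, 2, 5, 40), (6, 30, 9, 25, 11), (6, 30, 9, 25, 2), (6, 30, 9, 25, 29)}.
Filtering on C ≠ 9 AND F ≥ 40 leaves {(40, 8, 2, 5, 24), (40, 8, 2, 5, 3), (40, 8, 2, 5, 33), (40, 8, 2, 5, 39), (40, 8, 2, 5, 40)}.
Keep only column(s) F, E: {(40, 24), (40, 3), (40, 33), (40, 39), (40, 40)}

{(40, 24), (40, 3), (40, 33), (40, 39), (40, 40)}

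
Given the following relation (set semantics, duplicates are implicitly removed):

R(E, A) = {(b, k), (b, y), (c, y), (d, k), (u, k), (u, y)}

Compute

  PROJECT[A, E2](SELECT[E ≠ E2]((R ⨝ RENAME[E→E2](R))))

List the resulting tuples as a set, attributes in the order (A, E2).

ρ[E→E2]: schema becomes (E2, A); tuples unchanged.
R ⋈ RENAME[E→E2](R) (natural join on A): {(b, k, b), (b, k, d), (b, k, u), (b, y, b), (b, y, c), (b, y, u), (c, y, b), (c, y, c), (c, y, u), (d, k, b), (d, k, d), (d, k, u), (u, k, b), (u, k, d), (u, k, u), (u, y, b), (u, y, c), (u, y, u)}
Filtering on E ≠ E2 leaves {(b, k, d), (b, k, u), (b, y, c), (b, y, u), (c, y, b), (c, y, u), (d, k, b), (d, k, u), (u, k, b), (u, k, d), (u, y, b), (u, y, c)}.
Keep only column(s) A, E2 (6 duplicate(s) eliminated): {(k, b), (k, d), (k, u), (y, b), (y, c), (y, u)}

{(k, b), (k, d), (k, u), (y, b), (y, c), (y, u)}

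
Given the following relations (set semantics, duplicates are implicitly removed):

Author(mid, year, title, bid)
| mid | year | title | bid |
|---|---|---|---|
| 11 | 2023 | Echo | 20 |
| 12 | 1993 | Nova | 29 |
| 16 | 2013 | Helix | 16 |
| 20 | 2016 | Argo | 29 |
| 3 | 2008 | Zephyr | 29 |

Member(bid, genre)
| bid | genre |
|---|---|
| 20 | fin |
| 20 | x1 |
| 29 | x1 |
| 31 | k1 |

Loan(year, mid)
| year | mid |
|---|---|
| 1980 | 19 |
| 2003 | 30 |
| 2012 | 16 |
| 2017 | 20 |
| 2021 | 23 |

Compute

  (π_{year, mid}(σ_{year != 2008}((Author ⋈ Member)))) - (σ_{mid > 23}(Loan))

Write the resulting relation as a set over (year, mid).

{(1993, 12), (2016, 20), (2023, 11)}

Natural join on bid: {(11, 2023, Echo, 20, fin), (11, 2023, Echo, 20, x1), (12, 1993, Nova, 29, x1), (20, 2016, Argo, 29, x1), (3, 2008, Zephyr, 29, x1)}
Selection year != 2008: {(11, 2023, Echo, 20, fin), (11, 2023, Echo, 20, x1), (12, 1993, Nova, 29, x1), (20, 2016, Argo, 29, x1)}
π_{year, mid} gives {(1993, 12), (2016, 20), (2023, 11)} (1 duplicate(s) eliminated).
Selection mid > 23: {(2003, 30)}
Set difference of the two operands is {(1993, 12), (2016, 20), (2023, 11)}.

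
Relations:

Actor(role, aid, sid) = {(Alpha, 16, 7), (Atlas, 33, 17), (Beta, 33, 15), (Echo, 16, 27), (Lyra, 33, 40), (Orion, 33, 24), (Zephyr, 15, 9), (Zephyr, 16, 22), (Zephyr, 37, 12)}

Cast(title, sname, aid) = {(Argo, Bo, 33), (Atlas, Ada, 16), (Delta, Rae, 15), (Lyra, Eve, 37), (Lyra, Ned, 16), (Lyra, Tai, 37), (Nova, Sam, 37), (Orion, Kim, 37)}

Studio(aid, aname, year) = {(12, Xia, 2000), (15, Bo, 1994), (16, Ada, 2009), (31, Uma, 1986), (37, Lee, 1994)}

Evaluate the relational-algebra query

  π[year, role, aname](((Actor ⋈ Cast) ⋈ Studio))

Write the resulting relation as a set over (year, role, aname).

{(1994, Zephyr, Bo), (1994, Zephyr, Lee), (2009, Alpha, Ada), (2009, Echo, Ada), (2009, Zephyr, Ada)}

Natural join on aid: {(Alpha, 16, 7, Atlas, Ada), (Alpha, 16, 7, Lyra, Ned), (Atlas, 33, 17, Argo, Bo), (Beta, 33, 15, Argo, Bo), (Echo, 16, 27, Atlas, Ada), (Echo, 16, 27, Lyra, Ned), (Lyra, 33, 40, Argo, Bo), (Orion, 33, 24, Argo, Bo), (Zephyr, 15, 9, Delta, Rae), (Zephyr, 16, 22, Atlas, Ada), (Zephyr, 16, 22, Lyra, Ned), (Zephyr, 37, 12, Lyra, Eve), (Zephyr, 37, 12, Lyra, Tai), (Zephyr, 37, 12, Nova, Sam), (Zephyr, 37, 12, Orion, Kim)}
Natural join on aid: {(Alpha, 16, 7, Atlas, Ada, Ada, 2009), (Alpha, 16, 7, Lyra, Ned, Ada, 2009), (Echo, 16, 27, Atlas, Ada, Ada, 2009), (Echo, 16, 27, Lyra, Ned, Ada, 2009), (Zephyr, 15, 9, Delta, Rae, Bo, 1994), (Zephyr, 16, 22, Atlas, Ada, Ada, 2009), (Zephyr, 16, 22, Lyra, Ned, Ada, 2009), (Zephyr, 37, 12, Lyra, Eve, Lee, 1994), (Zephyr, 37, 12, Lyra, Tai, Lee, 1994), (Zephyr, 37, 12, Nova, Sam, Lee, 1994), (Zephyr, 37, 12, Orion, Kim, Lee, 1994)}
π[year, role, aname]: project onto (year, role, aname) (6 duplicate(s) eliminated) → {(1994, Zephyr, Bo), (1994, Zephyr, Lee), (2009, Alpha, Ada), (2009, Echo, Ada), (2009, Zephyr, Ada)}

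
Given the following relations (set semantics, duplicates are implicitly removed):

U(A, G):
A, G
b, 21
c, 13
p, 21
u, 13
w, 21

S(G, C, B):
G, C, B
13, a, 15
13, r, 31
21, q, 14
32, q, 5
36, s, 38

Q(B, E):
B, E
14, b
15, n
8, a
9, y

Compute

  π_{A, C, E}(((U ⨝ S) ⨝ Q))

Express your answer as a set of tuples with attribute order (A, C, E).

{(b, q, b), (c, a, n), (p, q, b), (u, a, n), (w, q, b)}

Joining U and S on G yields {(b, 21, q, 14), (c, 13, a, 15), (c, 13, r, 31), (p, 21, q, 14), (u, 13, a, 15), (u, 13, r, 31), (w, 21, q, 14)}.
Joining (U ⨝ S) and Q on B yields {(b, 21, q, 14, b), (c, 13, a, 15, n), (p, 21, q, 14, b), (u, 13, a, 15, n), (w, 21, q, 14, b)}.
π[A, C, E]: project onto (A, C, E) → {(b, q, b), (c, a, n), (p, q, b), (u, a, n), (w, q, b)}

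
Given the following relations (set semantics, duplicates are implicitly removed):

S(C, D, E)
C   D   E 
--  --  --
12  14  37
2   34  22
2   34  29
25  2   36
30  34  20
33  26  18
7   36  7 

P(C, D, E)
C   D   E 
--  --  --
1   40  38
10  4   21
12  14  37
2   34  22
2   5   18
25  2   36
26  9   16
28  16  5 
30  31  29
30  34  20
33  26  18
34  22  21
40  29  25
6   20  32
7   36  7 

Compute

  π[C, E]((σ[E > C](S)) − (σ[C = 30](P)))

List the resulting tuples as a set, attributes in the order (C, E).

{(12, 37), (2, 22), (2, 29), (25, 36)}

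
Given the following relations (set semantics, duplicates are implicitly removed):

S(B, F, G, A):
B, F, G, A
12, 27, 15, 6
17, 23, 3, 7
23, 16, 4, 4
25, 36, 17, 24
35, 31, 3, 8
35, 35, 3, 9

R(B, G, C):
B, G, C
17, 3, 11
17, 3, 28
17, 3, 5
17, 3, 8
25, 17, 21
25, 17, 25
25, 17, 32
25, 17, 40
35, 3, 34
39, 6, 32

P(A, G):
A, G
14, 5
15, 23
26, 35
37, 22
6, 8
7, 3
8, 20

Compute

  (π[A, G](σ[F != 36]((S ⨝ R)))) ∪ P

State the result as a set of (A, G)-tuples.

Joining S and R on B, G yields {(17, 23, 3, 7, 11), (17, 23, 3, 7, 28), (17, 23, 3, 7, 5), (17, 23, 3, 7, 8), (25, 36, 17, 24, 21), (25, 36, 17, 24, 25), (25, 36, 17, 24, 32), (25, 36, 17, 24, 40), (35, 31, 3, 8, 34), (35, 35, 3, 9, 34)}.
Filtering on F != 36 leaves {(17, 23, 3, 7, 11), (17, 23, 3, 7, 28), (17, 23, 3, 7, 5), (17, 23, 3, 7, 8), (35, 31, 3, 8, 34), (35, 35, 3, 9, 34)}.
Keep only column(s) A, G (3 duplicate(s) eliminated): {(7, 3), (8, 3), (9, 3)}
Taking the union: {(14, 5), (15, 23), (26, 35), (37, 22), (6, 8), (7, 3), (8, 20), (8, 3), (9, 3)}

{(14, 5), (15, 23), (26, 35), (37, 22), (6, 8), (7, 3), (8, 20), (8, 3), (9, 3)}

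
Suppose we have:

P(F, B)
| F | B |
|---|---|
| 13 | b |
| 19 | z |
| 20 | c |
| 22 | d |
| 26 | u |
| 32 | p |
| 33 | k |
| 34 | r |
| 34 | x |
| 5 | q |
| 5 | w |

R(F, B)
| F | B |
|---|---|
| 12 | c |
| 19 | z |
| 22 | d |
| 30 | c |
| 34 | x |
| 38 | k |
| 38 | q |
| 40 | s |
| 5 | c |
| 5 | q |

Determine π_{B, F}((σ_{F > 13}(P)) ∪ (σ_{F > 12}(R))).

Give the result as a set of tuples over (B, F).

σ[F > 13]: keep tuples satisfying F > 13 → {(19, z), (20, c), (22, d), (26, u), (32, p), (33, k), (34, r), (34, x)}
σ[F > 12]: keep tuples satisfying F > 12 → {(19, z), (22, d), (30, c), (34, x), (38, k), (38, q), (40, s)}
Set union of the two operands is {(19, z), (20, c), (22, d), (26, u), (30, c), (32, p), (33, k), (34, r), (34, x), (38, k), (38, q), (40, s)}.
Projecting to B, F: {(c, 20), (c, 30), (d, 22), (k, 33), (k, 38), (p, 32), (q, 38), (r, 34), (s, 40), (u, 26), (x, 34), (z, 19)}

{(c, 20), (c, 30), (d, 22), (k, 33), (k, 38), (p, 32), (q, 38), (r, 34), (s, 40), (u, 26), (x, 34), (z, 19)}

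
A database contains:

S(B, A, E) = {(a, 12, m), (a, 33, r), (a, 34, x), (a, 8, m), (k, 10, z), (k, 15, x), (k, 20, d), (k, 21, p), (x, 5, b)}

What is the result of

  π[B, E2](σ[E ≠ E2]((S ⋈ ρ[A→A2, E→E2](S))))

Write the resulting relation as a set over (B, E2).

{(a, m), (a, r), (a, x), (k, d), (k, p), (k, x), (k, z)}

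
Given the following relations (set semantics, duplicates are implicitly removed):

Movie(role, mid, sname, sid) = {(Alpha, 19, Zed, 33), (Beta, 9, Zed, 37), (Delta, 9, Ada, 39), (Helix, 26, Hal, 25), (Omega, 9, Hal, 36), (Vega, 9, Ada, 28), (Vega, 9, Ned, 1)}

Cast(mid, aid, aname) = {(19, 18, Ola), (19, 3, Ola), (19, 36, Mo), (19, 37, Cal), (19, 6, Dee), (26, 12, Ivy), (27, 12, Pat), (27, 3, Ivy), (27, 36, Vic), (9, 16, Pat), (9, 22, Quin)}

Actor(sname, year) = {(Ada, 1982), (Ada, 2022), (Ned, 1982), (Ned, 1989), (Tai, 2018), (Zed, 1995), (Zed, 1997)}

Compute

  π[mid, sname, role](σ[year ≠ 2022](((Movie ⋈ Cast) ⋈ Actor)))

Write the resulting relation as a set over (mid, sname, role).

{(19, Zed, Alpha), (9, Ada, Delta), (9, Ada, Vega), (9, Ned, Vega), (9, Zed, Beta)}

Movie ⋈ Cast (natural join on mid): {(Alpha, 19, Zed, 33, 18, Ola), (Alpha, 19, Zed, 33, 3, Ola), (Alpha, 19, Zed, 33, 36, Mo), (Alpha, 19, Zed, 33, 37, Cal), (Alpha, 19, Zed, 33, 6, Dee), (Beta, 9, Zed, 37, 16, Pat), (Beta, 9, Zed, 37, 22, Quin), (Delta, 9, Ada, 39, 16, Pat), (Delta, 9, Ada, 39, 22, Quin), (Helix, 26, Hal, 25, 12, Ivy), (Omega, 9, Hal, 36, 16, Pat), (Omega, 9, Hal, 36, 22, Quin), (Vega, 9, Ada, 28, 16, Pat), (Vega, 9, Ada, 28, 22, Quin), (Vega, 9, Ned, 1, 16, Pat), (Vega, 9, Ned, 1, 22, Quin)}
(Movie ⋈ Cast) ⋈ Actor (natural join on sname): {(Alpha, 19, Zed, 33, 18, Ola, 1995), (Alpha, 19, Zed, 33, 18, Ola, 1997), (Alpha, 19, Zed, 33, 3, Ola, 1995), (Alpha, 19, Zed, 33, 3, Ola, 1997), (Alpha, 19, Zed, 33, 36, Mo, 1995), (Alpha, 19, Zed, 33, 36, Mo, 1997), (Alpha, 19, Zed, 33, 37, Cal, 1995), (Alpha, 19, Zed, 33, 37, Cal, 1997), (Alpha, 19, Zed, 33, 6, Dee, 1995), (Alpha, 19, Zed, 33, 6, Dee, 1997), (Beta, 9, Zed, 37, 16, Pat, 1995), (Beta, 9, Zed, 37, 16, Pat, 1997), (Beta, 9, Zed, 37, 22, Quin, 1995), (Beta, 9, Zed, 37, 22, Quin, 1997), (Delta, 9, Ada, 39, 16, Pat, 1982), (Delta, 9, Ada, 39, 16, Pat, 2022), (Delta, 9, Ada, 39, 22, Quin, 1982), (Delta, 9, Ada, 39, 22, Quin, 2022), (Vega, 9, Ada, 28, 16, Pat, 1982), (Vega, 9, Ada, 28, 16, Pat, 2022), (Vega, 9, Ada, 28, 22, Quin, 1982), (Vega, 9, Ada, 28, 22, Quin, 2022), (Vega, 9, Ned, 1, 16, Pat, 1982), (Vega, 9, Ned, 1, 16, Pat, 1989), (Vega, 9, Ned, 1, 22, Quin, 1982), (Vega, 9, Ned, 1, 22, Quin, 1989)}
σ[year ≠ 2022]: keep tuples satisfying year ≠ 2022 → {(Alpha, 19, Zed, 33, 18, Ola, 1995), (Alpha, 19, Zed, 33, 18, Ola, 1997), (Alpha, 19, Zed, 33, 3, Ola, 1995), (Alpha, 19, Zed, 33, 3, Ola, 1997), (Alpha, 19, Zed, 33, 36, Mo, 1995), (Alpha, 19, Zed, 33, 36, Mo, 1997), (Alpha, 19, Zed, 33, 37, Cal, 1995), (Alpha, 19, Zed, 33, 37, Cal, 1997), (Alpha, 19, Zed, 33, 6, Dee, 1995), (Alpha, 19, Zed, 33, 6, Dee, 1997), (Beta, 9, Zed, 37, 16, Pat, 1995), (Beta, 9, Zed, 37, 16, Pat, 1997), (Beta, 9, Zed, 37, 22, Quin, 1995), (Beta, 9, Zed, 37, 22, Quin, 1997), (Delta, 9, Ada, 39, 16, Pat, 1982), (Delta, 9, Ada, 39, 22, Quin, 1982), (Vega, 9, Ada, 28, 16, Pat, 1982), (Vega, 9, Ada, 28, 22, Quin, 1982), (Vega, 9, Ned, 1, 16, Pat, 1982), (Vega, 9, Ned, 1, 16, Pat, 1989), (Vega, 9, Ned, 1, 22, Quin, 1982), (Vega, 9, Ned, 1, 22, Quin, 1989)}
Keep only column(s) mid, sname, role (17 duplicate(s) eliminated): {(19, Zed, Alpha), (9, Ada, Delta), (9, Ada, Vega), (9, Ned, Vega), (9, Zed, Beta)}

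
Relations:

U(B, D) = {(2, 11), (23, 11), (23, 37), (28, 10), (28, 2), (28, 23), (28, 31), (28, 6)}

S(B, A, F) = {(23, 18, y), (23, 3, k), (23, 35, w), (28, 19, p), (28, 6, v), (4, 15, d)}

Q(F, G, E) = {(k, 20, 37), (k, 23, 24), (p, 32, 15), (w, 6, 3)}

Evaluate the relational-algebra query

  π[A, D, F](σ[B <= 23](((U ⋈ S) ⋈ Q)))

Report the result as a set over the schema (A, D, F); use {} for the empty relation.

{(3, 11, k), (3, 37, k), (35, 11, w), (35, 37, w)}

Natural join on B: {(23, 11, 18, y), (23, 11, 3, k), (23, 11, 35, w), (23, 37, 18, y), (23, 37, 3, k), (23, 37, 35, w), (28, 10, 19, p), (28, 10, 6, v), (28, 2, 19, p), (28, 2, 6, v), (28, 23, 19, p), (28, 23, 6, v), (28, 31, 19, p), (28, 31, 6, v), (28, 6, 19, p), (28, 6, 6, v)}
Natural join on F: {(23, 11, 3, k, 20, 37), (23, 11, 3, k, 23, 24), (23, 11, 35, w, 6, 3), (23, 37, 3, k, 20, 37), (23, 37, 3, k, 23, 24), (23, 37, 35, w, 6, 3), (28, 10, 19, p, 32, 15), (28, 2, 19, p, 32, 15), (28, 23, 19, p, 32, 15), (28, 31, 19, p, 32, 15), (28, 6, 19, p, 32, 15)}
Filtering on B <= 23 leaves {(23, 11, 3, k, 20, 37), (23, 11, 3, k, 23, 24), (23, 11, 35, w, 6, 3), (23, 37, 3, k, 20, 37), (23, 37, 3, k, 23, 24), (23, 37, 35, w, 6, 3)}.
Projecting to A, D, F (2 duplicate(s) eliminated): {(3, 11, k), (3, 37, k), (35, 11, w), (35, 37, w)}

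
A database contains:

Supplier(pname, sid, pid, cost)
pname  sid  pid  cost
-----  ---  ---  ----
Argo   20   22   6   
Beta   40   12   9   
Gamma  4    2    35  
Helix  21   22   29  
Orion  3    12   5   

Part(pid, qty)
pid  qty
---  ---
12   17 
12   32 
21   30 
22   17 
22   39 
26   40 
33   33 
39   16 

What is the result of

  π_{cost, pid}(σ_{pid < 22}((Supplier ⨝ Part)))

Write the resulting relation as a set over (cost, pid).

Natural join on pid: {(Argo, 20, 22, 6, 17), (Argo, 20, 22, 6, 39), (Beta, 40, 12, 9, 17), (Beta, 40, 12, 9, 32), (Helix, 21, 22, 29, 17), (Helix, 21, 22, 29, 39), (Orion, 3, 12, 5, 17), (Orion, 3, 12, 5, 32)}
σ[pid < 22]: keep tuples satisfying pid < 22 → {(Beta, 40, 12, 9, 17), (Beta, 40, 12, 9, 32), (Orion, 3, 12, 5, 17), (Orion, 3, 12, 5, 32)}
π[cost, pid]: project onto (cost, pid) (2 duplicate(s) eliminated) → {(5, 12), (9, 12)}

{(5, 12), (9, 12)}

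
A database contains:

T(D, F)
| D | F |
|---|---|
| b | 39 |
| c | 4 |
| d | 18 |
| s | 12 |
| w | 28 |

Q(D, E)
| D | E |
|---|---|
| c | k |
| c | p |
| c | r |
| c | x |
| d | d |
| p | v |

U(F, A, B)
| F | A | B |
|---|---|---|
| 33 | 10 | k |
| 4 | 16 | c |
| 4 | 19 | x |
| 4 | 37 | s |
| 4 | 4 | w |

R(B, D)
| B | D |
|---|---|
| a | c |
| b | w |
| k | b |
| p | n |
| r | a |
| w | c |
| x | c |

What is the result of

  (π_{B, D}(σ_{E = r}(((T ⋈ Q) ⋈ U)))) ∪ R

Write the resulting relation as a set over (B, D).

Joining T and Q on D yields {(c, 4, k), (c, 4, p), (c, 4, r), (c, 4, x), (d, 18, d)}.
Joining (T ⋈ Q) and U on F yields {(c, 4, k, 16, c), (c, 4, k, 19, x), (c, 4, k, 37, s), (c, 4, k, 4, w), (c, 4, p, 16, c), (c, 4, p, 19, x), (c, 4, p, 37, s), (c, 4, p, 4, w), (c, 4, r, 16, c), (c, 4, r, 19, x), (c, 4, r, 37, s), (c, 4, r, 4, w), (c, 4, x, 16, c), (c, 4, x, 19, x), (c, 4, x, 37, s), (c, 4, x, 4, w)}.
Selection E = r: {(c, 4, r, 16, c), (c, 4, r, 19, x), (c, 4, r, 37, s), (c, 4, r, 4, w)}
π[B, D]: project onto (B, D) → {(c, c), (s, c), (w, c), (x, c)}
Union: {(c, c), (s, c), (w, c), (x, c)} with {(a, c), (b, w), (k, b), (p, n), (r, a), (w, c), (x, c)} → {(a, c), (b, w), (c, c), (k, b), (p, n), (r, a), (s, c), (w, c), (x, c)}

{(a, c), (b, w), (c, c), (k, b), (p, n), (r, a), (s, c), (w, c), (x, c)}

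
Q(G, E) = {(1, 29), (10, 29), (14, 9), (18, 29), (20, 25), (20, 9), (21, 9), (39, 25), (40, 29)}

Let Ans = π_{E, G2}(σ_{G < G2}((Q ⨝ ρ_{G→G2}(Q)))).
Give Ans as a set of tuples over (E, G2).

{(25, 39), (29, 10), (29, 18), (29, 40), (9, 20), (9, 21)}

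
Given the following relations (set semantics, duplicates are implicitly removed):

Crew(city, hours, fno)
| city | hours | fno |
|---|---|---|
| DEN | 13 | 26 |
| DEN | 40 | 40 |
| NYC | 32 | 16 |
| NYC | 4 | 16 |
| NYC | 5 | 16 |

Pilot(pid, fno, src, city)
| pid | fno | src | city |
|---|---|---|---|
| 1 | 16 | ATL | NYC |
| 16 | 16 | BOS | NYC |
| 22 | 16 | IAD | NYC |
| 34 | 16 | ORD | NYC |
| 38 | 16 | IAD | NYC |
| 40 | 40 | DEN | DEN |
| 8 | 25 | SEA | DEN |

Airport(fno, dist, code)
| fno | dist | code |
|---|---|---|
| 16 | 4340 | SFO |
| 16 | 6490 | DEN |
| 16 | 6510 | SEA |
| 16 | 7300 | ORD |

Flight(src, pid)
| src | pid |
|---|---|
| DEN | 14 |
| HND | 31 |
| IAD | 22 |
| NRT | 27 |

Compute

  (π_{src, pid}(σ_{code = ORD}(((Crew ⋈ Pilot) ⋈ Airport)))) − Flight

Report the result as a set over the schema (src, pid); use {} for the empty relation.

{(ATL, 1), (BOS, 16), (IAD, 38), (ORD, 34)}

Joining Crew and Pilot on city, fno yields {(DEN, 40, 40, 40, DEN), (NYC, 32, 16, 1, ATL), (NYC, 32, 16, 16, BOS), (NYC, 32, 16, 22, IAD), (NYC, 32, 16, 34, ORD), (NYC, 32, 16, 38, IAD), (NYC, 4, 16, 1, ATL), (NYC, 4, 16, 16, BOS), (NYC, 4, 16, 22, IAD), (NYC, 4, 16, 34, ORD), (NYC, 4, 16, 38, IAD), (NYC, 5, 16, 1, ATL), (NYC, 5, 16, 16, BOS), (NYC, 5, 16, 22, IAD), (NYC, 5, 16, 34, ORD), (NYC, 5, 16, 38, IAD)}.
Joining (Crew ⋈ Pilot) and Airport on fno yields {(NYC, 32, 16, 1, ATL, 4340, SFO), (NYC, 32, 16, 1, ATL, 6490, DEN), (NYC, 32, 16, 1, ATL, 6510, SEA), (NYC, 32, 16, 1, ATL, 7300, ORD), (NYC, 32, 16, 16, BOS, 4340, SFO), (NYC, 32, 16, 16, BOS, 6490, DEN), (NYC, 32, 16, 16, BOS, 6510, SEA), (NYC, 32, 16, 16, BOS, 7300, ORD), (NYC, 32, 16, 22, IAD, 4340, SFO), (NYC, 32, 16, 22, IAD, 6490, DEN), (NYC, 32, 16, 22, IAD, 6510, SEA), (NYC, 32, 16, 22, IAD, 7300, ORD), (NYC, 32, 16, 34, ORD, 4340, SFO), (NYC, 32, 16, 34, ORD, 6490, DEN), (NYC, 32, 16, 34, ORD, 6510, SEA), (NYC, 32, 16, 34, ORD, 7300, ORD), (NYC, 32, 16, 38, IAD, 4340, SFO), (NYC, 32, 16, 38, IAD, 6490, DEN), (NYC, 32, 16, 38, IAD, 6510, SEA), (NYC, 32, 16, 38, IAD, 7300, ORD), (NYC, 4, 16, 1, ATL, 4340, SFO), (NYC, 4, 16, 1, ATL, 6490, DEN), (NYC, 4, 16, 1, ATL, 6510, SEA), (NYC, 4, 16, 1, ATL, 7300, ORD), (NYC, 4, 16, 16, BOS, 4340, SFO), (NYC, 4, 16, 16, BOS, 6490, DEN), (NYC, 4, 16, 16, BOS, 6510, SEA), (NYC, 4, 16, 16, BOS, 7300, ORD), (NYC, 4, 16, 22, IAD, 4340, SFO), (NYC, 4, 16, 22, IAD, 6490, DEN), (NYC, 4, 16, 22, IAD, 6510, SEA), (NYC, 4, 16, 22, IAD, 7300, ORD), (NYC, 4, 16, 34, ORD, 4340, SFO), (NYC, 4, 16, 34, ORD, 6490, DEN), (NYC, 4, 16, 34, ORD, 6510, SEA), (NYC, 4, 16, 34, ORD, 7300, ORD), (NYC, 4, 16, 38, IAD, 4340, SFO), (NYC, 4, 16, 38, IAD, 6490, DEN), (NYC, 4, 16, 38, IAD, 6510, SEA), (NYC, 4, 16, 38, IAD, 7300, ORD), (NYC, 5, 16, 1, ATL, 4340, SFO), (NYC, 5, 16, 1, ATL, 6490, DEN), (NYC, 5, 16, 1, ATL, 6510, SEA), (NYC, 5, 16, 1, ATL, 7300, ORD), (NYC, 5, 16, 16, BOS, 4340, SFO), (NYC, 5, 16, 16, BOS, 6490, DEN), (NYC, 5, 16, 16, BOS, 6510, SEA), (NYC, 5, 16, 16, BOS, 7300, ORD), (NYC, 5, 16, 22, IAD, 4340, SFO), (NYC, 5, 16, 22, IAD, 6490, DEN), (NYC, 5, 16, 22, IAD, 6510, SEA), (NYC, 5, 16, 22, IAD, 7300, ORD), (NYC, 5, 16, 34, ORD, 4340, SFO), (NYC, 5, 16, 34, ORD, 6490, DEN), (NYC, 5, 16, 34, ORD, 6510, SEA), (NYC, 5, 16, 34, ORD, 7300, ORD), (NYC, 5, 16, 38, IAD, 4340, SFO), (NYC, 5, 16, 38, IAD, 6490, DEN), (NYC, 5, 16, 38, IAD, 6510, SEA), (NYC, 5, 16, 38, IAD, 7300, ORD)}.
Filtering on code = ORD leaves {(NYC, 32, 16, 1, ATL, 7300, ORD), (NYC, 32, 16, 16, BOS, 7300, ORD), (NYC, 32, 16, 22, IAD, 7300, ORD), (NYC, 32, 16, 34, ORD, 7300, ORD), (NYC, 32, 16, 38, IAD, 7300, ORD), (NYC, 4, 16, 1, ATL, 7300, ORD), (NYC, 4, 16, 16, BOS, 7300, ORD), (NYC, 4, 16, 22, IAD, 7300, ORD), (NYC, 4, 16, 34, ORD, 7300, ORD), (NYC, 4, 16, 38, IAD, 7300, ORD), (NYC, 5, 16, 1, ATL, 7300, ORD), (NYC, 5, 16, 16, BOS, 7300, ORD), (NYC, 5, 16, 22, IAD, 7300, ORD), (NYC, 5, 16, 34, ORD, 7300, ORD), (NYC, 5, 16, 38, IAD, 7300, ORD)}.
Keep only column(s) src, pid (10 duplicate(s) eliminated): {(ATL, 1), (BOS, 16), (IAD, 22), (IAD, 38), (ORD, 34)}
Difference: {(ATL, 1), (BOS, 16), (IAD, 22), (IAD, 38), (ORD, 34)} with {(DEN, 14), (HND, 31), (IAD, 22), (NRT, 27)} → {(ATL, 1), (BOS, 16), (IAD, 38), (ORD, 34)}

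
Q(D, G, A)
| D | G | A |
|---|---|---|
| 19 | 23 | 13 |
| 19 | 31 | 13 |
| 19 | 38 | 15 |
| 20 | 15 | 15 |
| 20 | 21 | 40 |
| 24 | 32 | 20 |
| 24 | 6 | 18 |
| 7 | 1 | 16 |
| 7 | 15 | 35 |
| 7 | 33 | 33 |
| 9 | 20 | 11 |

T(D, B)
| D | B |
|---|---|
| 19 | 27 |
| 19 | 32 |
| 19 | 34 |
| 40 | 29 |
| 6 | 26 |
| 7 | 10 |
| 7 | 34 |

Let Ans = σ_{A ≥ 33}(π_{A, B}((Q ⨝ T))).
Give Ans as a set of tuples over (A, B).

{(33, 10), (33, 34), (35, 10), (35, 34)}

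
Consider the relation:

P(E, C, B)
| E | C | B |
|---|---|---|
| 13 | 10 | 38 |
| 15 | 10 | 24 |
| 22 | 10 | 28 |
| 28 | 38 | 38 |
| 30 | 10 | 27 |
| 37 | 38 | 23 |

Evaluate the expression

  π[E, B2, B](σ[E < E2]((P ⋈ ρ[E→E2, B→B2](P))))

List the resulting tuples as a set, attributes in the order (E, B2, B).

ρ[E→E2, B→B2]: schema becomes (E2, C, B2); tuples unchanged.
P ⋈ ρ[E→E2, B→B2](P) (natural join on C): {(13, 10, 38, 13, 38), (13, 10, 38, 15, 24), (13, 10, 38, 22, 28), (13, 10, 38, 30, 27), (15, 10, 24, 13, 38), (15, 10, 24, 15, 24), (15, 10, 24, 22, 28), (15, 10, 24, 30, 27), (22, 10, 28, 13, 38), (22, 10, 28, 15, 24), (22, 10, 28, 22, 28), (22, 10, 28, 30, 27), (28, 38, 38, 28, 38), (28, 38, 38, 37, 23), (30, 10, 27, 13, 38), (30, 10, 27, 15, 24), (30, 10, 27, 22, 28), (30, 10, 27, 30, 27), (37, 38, 23, 28, 38), (37, 38, 23, 37, 23)}
Filtering on E < E2 leaves {(13, 10, 38, 15, 24), (13, 10, 38, 22, 28), (13, 10, 38, 30, 27), (15, 10, 24, 22, 28), (15, 10, 24, 30, 27), (22, 10, 28, 30, 27), (28, 38, 38, 37, 23)}.
Keep only column(s) E, B2, B: {(13, 24, 38), (13, 27, 38), (13, 28, 38), (15, 27, 24), (15, 28, 24), (22, 27, 28), (28, 23, 38)}

{(13, 24, 38), (13, 27, 38), (13, 28, 38), (15, 27, 24), (15, 28, 24), (22, 27, 28), (28, 23, 38)}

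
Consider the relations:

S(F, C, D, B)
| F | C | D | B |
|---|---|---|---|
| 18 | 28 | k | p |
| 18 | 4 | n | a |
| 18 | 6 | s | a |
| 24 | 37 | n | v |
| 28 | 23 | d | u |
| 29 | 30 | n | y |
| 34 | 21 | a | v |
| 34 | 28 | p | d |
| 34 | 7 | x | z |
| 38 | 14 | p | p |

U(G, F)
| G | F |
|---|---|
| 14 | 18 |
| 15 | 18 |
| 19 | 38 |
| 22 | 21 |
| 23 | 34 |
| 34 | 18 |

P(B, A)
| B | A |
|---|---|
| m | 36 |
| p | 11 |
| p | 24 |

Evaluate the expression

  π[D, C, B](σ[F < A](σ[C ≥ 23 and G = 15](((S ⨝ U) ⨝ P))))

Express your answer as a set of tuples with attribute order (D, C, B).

{(k, 28, p)}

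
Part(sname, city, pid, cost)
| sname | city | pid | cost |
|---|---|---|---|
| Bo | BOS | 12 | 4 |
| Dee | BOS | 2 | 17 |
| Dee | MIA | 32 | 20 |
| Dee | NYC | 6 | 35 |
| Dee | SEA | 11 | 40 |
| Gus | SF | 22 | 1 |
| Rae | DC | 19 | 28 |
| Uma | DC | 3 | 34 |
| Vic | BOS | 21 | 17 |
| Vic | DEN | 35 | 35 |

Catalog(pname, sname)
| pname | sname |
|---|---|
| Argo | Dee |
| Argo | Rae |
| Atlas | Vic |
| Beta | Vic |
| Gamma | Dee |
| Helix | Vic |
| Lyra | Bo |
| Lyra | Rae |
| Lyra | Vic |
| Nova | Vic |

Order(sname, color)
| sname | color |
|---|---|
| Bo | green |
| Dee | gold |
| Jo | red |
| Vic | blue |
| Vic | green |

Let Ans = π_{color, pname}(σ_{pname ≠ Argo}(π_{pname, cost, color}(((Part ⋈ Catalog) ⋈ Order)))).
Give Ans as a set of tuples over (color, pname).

{(blue, Atlas), (blue, Beta), (blue, Helix), (blue, Lyra), (blue, Nova), (gold, Gamma), (green, Atlas), (green, Beta), (green, Helix), (green, Lyra), (green, Nova)}

Natural join on sname: {(Bo, BOS, 12, 4, Lyra), (Dee, BOS, 2, 17, Argo), (Dee, BOS, 2, 17, Gamma), (Dee, MIA, 32, 20, Argo), (Dee, MIA, 32, 20, Gamma), (Dee, NYC, 6, 35, Argo), (Dee, NYC, 6, 35, Gamma), (Dee, SEA, 11, 40, Argo), (Dee, SEA, 11, 40, Gamma), (Rae, DC, 19, 28, Argo), (Rae, DC, 19, 28, Lyra), (Vic, BOS, 21, 17, Atlas), (Vic, BOS, 21, 17, Beta), (Vic, BOS, 21, 17, Helix), (Vic, BOS, 21, 17, Lyra), (Vic, BOS, 21, 17, Nova), (Vic, DEN, 35, 35, Atlas), (Vic, DEN, 35, 35, Beta), (Vic, DEN, 35, 35, Helix), (Vic, DEN, 35, 35, Lyra), (Vic, DEN, 35, 35, Nova)}
Natural join on sname: {(Bo, BOS, 12, 4, Lyra, green), (Dee, BOS, 2, 17, Argo, gold), (Dee, BOS, 2, 17, Gamma, gold), (Dee, MIA, 32, 20, Argo, gold), (Dee, MIA, 32, 20, Gamma, gold), (Dee, NYC, 6, 35, Argo, gold), (Dee, NYC, 6, 35, Gamma, gold), (Dee, SEA, 11, 40, Argo, gold), (Dee, SEA, 11, 40, Gamma, gold), (Vic, BOS, 21, 17, Atlas, blue), (Vic, BOS, 21, 17, Atlas, green), (Vic, BOS, 21, 17, Beta, blue), (Vic, BOS, 21, 17, Beta, green), (Vic, BOS, 21, 17, Helix, blue), (Vic, BOS, 21, 17, Helix, green), (Vic, BOS, 21, 17, Lyra, blue), (Vic, BOS, 21, 17, Lyra, green), (Vic, BOS, 21, 17, Nova, blue), (Vic, BOS, 21, 17, Nova, green), (Vic, DEN, 35, 35, Atlas, blue), (Vic, DEN, 35, 35, Atlas, green), (Vic, DEN, 35, 35, Beta, blue), (Vic, DEN, 35, 35, Beta, green), (Vic, DEN, 35, 35, Helix, blue), (Vic, DEN, 35, 35, Helix, green), (Vic, DEN, 35, 35, Lyra, blue), (Vic, DEN, 35, 35, Lyra, green), (Vic, DEN, 35, 35, Nova, blue), (Vic, DEN, 35, 35, Nova, green)}
Projecting to pname, cost, color: {(Argo, 17, gold), (Argo, 20, gold), (Argo, 35, gold), (Argo, 40, gold), (Atlas, 17, blue), (Atlas, 17, green), (Atlas, 35, blue), (Atlas, 35, green), (Beta, 17, blue), (Beta, 17, green), (Beta, 35, blue), (Beta, 35, green), (Gamma, 17, gold), (Gamma, 20, gold), (Gamma, 35, gold), (Gamma, 40, gold), (Helix, 17, blue), (Helix, 17, green), (Helix, 35, blue), (Helix, 35, green), (Lyra, 17, blue), (Lyra, 17, green), (Lyra, 35, blue), (Lyra, 35, green), (Lyra, 4, green), (Nova, 17, blue), (Nova, 17, green), (Nova, 35, blue), (Nova, 35, green)}
Apply σ_{pname ≠ Argo}; surviving tuples: {(Atlas, 17, blue), (Atlas, 17, green), (Atlas, 35, blue), (Atlas, 35, green), (Beta, 17, blue), (Beta, 17, green), (Beta, 35, blue), (Beta, 35, green), (Gamma, 17, gold), (Gamma, 20, gold), (Gamma, 35, gold), (Gamma, 40, gold), (Helix, 17, blue), (Helix, 17, green), (Helix, 35, blue), (Helix, 35, green), (Lyra, 17, blue), (Lyra, 17, green), (Lyra, 35, blue), (Lyra, 35, green), (Lyra, 4, green), (Nova, 17, blue), (Nova, 17, green), (Nova, 35, blue), (Nova, 35, green)}
Projecting to color, pname (14 duplicate(s) eliminated): {(blue, Atlas), (blue, Beta), (blue, Helix), (blue, Lyra), (blue, Nova), (gold, Gamma), (green, Atlas), (green, Beta), (green, Helix), (green, Lyra), (green, Nova)}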